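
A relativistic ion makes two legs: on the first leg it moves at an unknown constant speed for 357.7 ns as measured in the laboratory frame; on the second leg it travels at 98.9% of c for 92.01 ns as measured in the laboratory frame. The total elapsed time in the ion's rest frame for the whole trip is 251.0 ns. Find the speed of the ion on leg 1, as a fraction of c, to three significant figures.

β = 0.748

Leg 1: speed unknown; τ_1 = 357.7/γ_1.
Leg 2: β = 0.989; γ = 1/√(1 − 0.989²) = 1/√0.02188 = 6.761; τ_2 = 92.01/6.761 = 13.61 ns.
Total proper time: τ_1 + 13.61 = 251.0, so τ_1 = 251.0 − 13.61 = 237.4 ns.
γ_1 = 357.7/237.4 = 1.507; β = √(1 − 1/γ²) = √0.5596.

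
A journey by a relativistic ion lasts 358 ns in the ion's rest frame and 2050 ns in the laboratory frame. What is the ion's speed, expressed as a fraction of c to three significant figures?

β = 0.985

The proper time is measured in the ion's rest frame (both events occur at the ion's location); Δt is measured in the laboratory frame. γ = Δt/τ = 2050/358 = 5.726.
β = √(1 − 1/γ²) = √(1 − 0.03050) = √0.9695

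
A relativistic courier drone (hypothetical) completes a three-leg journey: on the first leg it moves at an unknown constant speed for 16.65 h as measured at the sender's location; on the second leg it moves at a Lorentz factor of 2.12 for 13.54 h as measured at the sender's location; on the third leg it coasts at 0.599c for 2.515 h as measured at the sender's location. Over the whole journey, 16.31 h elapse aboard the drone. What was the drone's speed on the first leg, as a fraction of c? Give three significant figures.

β = 0.880

Leg 1: speed unknown; τ_1 = 16.65/γ_1.
Leg 2: γ = 2.12; τ_2 = 13.54/2.120 = 6.387 h.
Leg 3: γ = 1/√(1 − 0.599²) = 1/√0.6412 = 1.249; τ_3 = 2.515/1.249 = 2.014 h.
Total proper time: τ_1 + 6.387 + 2.014 = 16.31, so τ_1 = 16.31 − 8.401 = 7.909 h.
γ_1 = 16.65/7.909 = 2.105; β = √(1 − 1/γ²) = √0.7743.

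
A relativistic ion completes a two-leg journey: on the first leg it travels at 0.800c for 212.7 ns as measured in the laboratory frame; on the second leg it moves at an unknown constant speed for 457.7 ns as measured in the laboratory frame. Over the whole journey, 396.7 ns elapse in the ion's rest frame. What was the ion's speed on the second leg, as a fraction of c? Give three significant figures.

β = 0.809

Leg 1: γ = 1/√(1 − 0.800²) = 5/3 ≈ 1.667; τ_1 = 212.7/1.667 = 127.6 ns.
Leg 2: speed unknown; τ_2 = 457.7/γ_2.
Total proper time: 127.6 + τ_2 = 396.7, so τ_2 = 396.7 − 127.6 = 269.1 ns.
γ_2 = 457.7/269.1 = 1.701; β = √(1 − 1/γ²) = √0.6544.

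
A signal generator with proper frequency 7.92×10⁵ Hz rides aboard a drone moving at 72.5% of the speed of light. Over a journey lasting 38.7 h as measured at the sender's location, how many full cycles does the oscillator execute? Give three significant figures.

N = 7.60×10¹⁰

β = 0.725; γ = 1/√(1 − 0.725²) = 1/√0.4744 = 1.452
The oscillator's own cycle count is N = f × τ where τ is the proper time aboard the drone. τ = Δt/γ = 38.7/1.452 = 26.65 h = 9.596×10⁴ s.
N = 7.92×10⁵ × 9.596×10⁴ = 7.600×10¹⁰.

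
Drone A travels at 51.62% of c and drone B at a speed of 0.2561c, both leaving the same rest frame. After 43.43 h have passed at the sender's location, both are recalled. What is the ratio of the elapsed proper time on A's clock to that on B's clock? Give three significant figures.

A: β = 0.5162; γ = 1/√(1 − 0.5162²) = 1/√0.7335 = 1.168. B: γ = 1/√(1 − 0.2561²) = 1/√0.9344 = 1.035.
τ_A/τ_B = γ_B/γ_A = 1.035/1.168 = 0.8860, so τ_A/τ_B = 0.8860.

τ_A/τ_B = 0.886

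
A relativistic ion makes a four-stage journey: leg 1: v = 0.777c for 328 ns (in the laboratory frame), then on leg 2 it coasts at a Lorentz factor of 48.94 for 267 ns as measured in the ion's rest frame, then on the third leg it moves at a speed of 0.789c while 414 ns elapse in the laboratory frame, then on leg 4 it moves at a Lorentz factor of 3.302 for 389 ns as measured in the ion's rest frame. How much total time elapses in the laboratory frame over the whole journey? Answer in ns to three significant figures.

Leg 1: 328 ns is already measured in the laboratory frame.
Leg 2: γ = 48.94; Δt_2 = 48.94 × 267 = 1.307×10⁴ ns.
Leg 3: 414 ns is already measured in the laboratory frame.
Leg 4: γ = 3.302; Δt_4 = 3.302 × 389 = 1284 ns.
Total: 328.0 + 1.307×10⁴ + 414.0 + 1284 ns.

Δt = 1.51×10⁴ ns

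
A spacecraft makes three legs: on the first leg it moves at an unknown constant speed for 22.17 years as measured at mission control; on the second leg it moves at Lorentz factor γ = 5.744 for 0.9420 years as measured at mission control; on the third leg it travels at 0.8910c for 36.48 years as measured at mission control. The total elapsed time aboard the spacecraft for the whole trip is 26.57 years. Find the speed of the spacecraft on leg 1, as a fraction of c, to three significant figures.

Leg 1: speed unknown; τ_1 = 22.17/γ_1.
Leg 2: γ = 5.744; τ_2 = 0.9420/5.744 = 0.1640 years.
Leg 3: γ = 1/√(1 − 0.8910²) = 1/√0.2061 = 2.203; τ_3 = 36.48/2.203 = 16.56 years.
Total proper time: τ_1 + 0.1640 + 16.56 = 26.57, so τ_1 = 26.57 − 16.73 = 9.844 years.
γ_1 = 22.17/9.844 = 2.252; β = √(1 − 1/γ²) = √0.8028.

β = 0.896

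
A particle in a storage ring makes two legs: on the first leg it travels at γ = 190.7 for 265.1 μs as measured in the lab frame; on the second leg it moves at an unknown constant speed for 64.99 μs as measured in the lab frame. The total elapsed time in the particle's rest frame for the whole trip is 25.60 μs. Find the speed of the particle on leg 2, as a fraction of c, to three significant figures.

β = 0.928

Leg 1: γ = 190.7; τ_1 = 265.1/190.7 = 1.390 μs.
Leg 2: speed unknown; τ_2 = 64.99/γ_2.
Total proper time: 1.390 + τ_2 = 25.60, so τ_2 = 25.60 − 1.390 = 24.21 μs.
γ_2 = 64.99/24.21 = 2.684; β = √(1 − 1/γ²) = √0.8612.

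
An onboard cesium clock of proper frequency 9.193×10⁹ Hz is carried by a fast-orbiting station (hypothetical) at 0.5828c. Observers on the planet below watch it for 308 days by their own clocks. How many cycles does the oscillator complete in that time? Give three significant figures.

N = 1.99×10¹⁷

γ = 1/√(1 − 0.5828²) = 1/√0.6603 = 1.231
During 308 days of lab time, the oscillator's proper time advances by τ = Δt/γ = 308/1.231 = 250.3 days = 2.162×10⁷ s.
N = f × τ = 9.193×10⁹ × 2.162×10⁷ = 1.988×10¹⁷.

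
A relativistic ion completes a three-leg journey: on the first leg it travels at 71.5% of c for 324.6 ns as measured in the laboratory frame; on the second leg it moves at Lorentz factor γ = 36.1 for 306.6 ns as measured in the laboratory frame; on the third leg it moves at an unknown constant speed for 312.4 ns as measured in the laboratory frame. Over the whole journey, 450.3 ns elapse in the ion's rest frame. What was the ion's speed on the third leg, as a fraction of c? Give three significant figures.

Leg 1: β = 0.715; γ = 1/√(1 − 0.715²) = 1/√0.4888 = 1.430; τ_1 = 324.6/1.430 = 226.9 ns.
Leg 2: γ = 36.1; τ_2 = 306.6/36.10 = 8.493 ns.
Leg 3: speed unknown; τ_3 = 312.4/γ_3.
Total proper time: 226.9 + 8.493 + τ_3 = 450.3, so τ_3 = 450.3 − 235.4 = 214.9 ns.
γ_3 = 312.4/214.9 = 1.454; β = √(1 − 1/γ²) = √0.5269.

β = 0.726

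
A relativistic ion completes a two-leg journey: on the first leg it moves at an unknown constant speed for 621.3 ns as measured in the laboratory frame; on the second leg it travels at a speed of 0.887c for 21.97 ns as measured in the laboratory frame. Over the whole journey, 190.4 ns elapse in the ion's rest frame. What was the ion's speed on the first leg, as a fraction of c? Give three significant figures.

Leg 1: speed unknown; τ_1 = 621.3/γ_1.
Leg 2: γ = 1/√(1 − 0.887²) = 1/√0.2132 = 2.166; τ_2 = 21.97/2.166 = 10.15 ns.
Total proper time: τ_1 + 10.15 = 190.4, so τ_1 = 190.4 − 10.15 = 180.3 ns.
γ_1 = 621.3/180.3 = 3.447; β = √(1 − 1/γ²) = √0.9158.

β = 0.957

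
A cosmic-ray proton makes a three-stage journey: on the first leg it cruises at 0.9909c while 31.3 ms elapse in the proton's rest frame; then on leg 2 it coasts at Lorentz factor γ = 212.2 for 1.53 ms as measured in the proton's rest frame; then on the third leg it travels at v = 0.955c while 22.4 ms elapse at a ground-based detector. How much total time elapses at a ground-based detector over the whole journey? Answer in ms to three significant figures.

Δt = 580 ms

Leg 1: γ = 1/√(1 − 0.9909²) = 1/√0.01812 = 7.429; Δt_1 = 7.429 × 31.3 = 232.5 ms.
Leg 2: γ = 212.2; Δt_2 = 212.2 × 1.53 = 324.7 ms.
Leg 3: 22.4 ms is already measured at a ground-based detector.
Total: 232.5 + 324.7 + 22.40 ms.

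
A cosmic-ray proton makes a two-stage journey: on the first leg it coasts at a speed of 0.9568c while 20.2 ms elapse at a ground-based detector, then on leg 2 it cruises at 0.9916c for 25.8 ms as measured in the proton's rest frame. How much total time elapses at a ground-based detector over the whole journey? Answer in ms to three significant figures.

Leg 1: 20.2 ms is already measured at a ground-based detector.
Leg 2: γ = 1/√(1 − 0.9916²) = 1/√0.01673 = 7.731; Δt_2 = 7.731 × 25.8 = 199.5 ms.
Total: 20.20 + 199.5 ms.

Δt = 220 ms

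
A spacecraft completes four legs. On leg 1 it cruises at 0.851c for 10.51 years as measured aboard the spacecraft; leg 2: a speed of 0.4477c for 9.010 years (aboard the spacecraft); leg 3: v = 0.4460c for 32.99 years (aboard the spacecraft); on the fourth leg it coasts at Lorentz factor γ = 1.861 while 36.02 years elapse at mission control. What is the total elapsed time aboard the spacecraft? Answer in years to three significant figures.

τ = 71.9 years

Leg 1: 10.51 years is already measured aboard the spacecraft.
Leg 2: 9.010 years is already measured aboard the spacecraft.
Leg 3: 32.99 years is already measured aboard the spacecraft.
Leg 4: γ = 1.861; τ_4 = 36.02/1.861 = 19.36 years.
Total: 10.51 + 9.010 + 32.99 + 19.36 years.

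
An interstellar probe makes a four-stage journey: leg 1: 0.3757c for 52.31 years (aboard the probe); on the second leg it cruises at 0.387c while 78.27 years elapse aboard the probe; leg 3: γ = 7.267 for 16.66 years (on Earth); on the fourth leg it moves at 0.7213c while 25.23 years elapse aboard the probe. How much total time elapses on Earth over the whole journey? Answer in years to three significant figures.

Leg 1: γ = 1/√(1 − 0.3757²) = 1/√0.8588 = 1.079; Δt_1 = 1.079 × 52.31 = 56.45 years.
Leg 2: γ = 1/√(1 − 0.387²) = 1/√0.8502 = 1.085; Δt_2 = 1.085 × 78.27 = 84.88 years.
Leg 3: 16.66 years is already measured on Earth.
Leg 4: γ = 1/√(1 − 0.7213²) = 1/√0.4797 = 1.444; Δt_4 = 1.444 × 25.23 = 36.43 years.
Total: 56.45 + 84.88 + 16.66 + 36.43 years.

Δt = 194 years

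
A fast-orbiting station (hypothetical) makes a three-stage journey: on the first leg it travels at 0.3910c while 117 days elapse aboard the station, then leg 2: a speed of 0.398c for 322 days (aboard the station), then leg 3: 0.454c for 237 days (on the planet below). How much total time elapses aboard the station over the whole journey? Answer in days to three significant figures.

τ = 650 days

Leg 1: 117 days is already measured aboard the station.
Leg 2: 322 days is already measured aboard the station.
Leg 3: γ = 1/√(1 − 0.454²) = 1/√0.7939 = 1.122; τ_3 = 237/1.122 = 211.2 days.
Total: 117.0 + 322.0 + 211.2 days.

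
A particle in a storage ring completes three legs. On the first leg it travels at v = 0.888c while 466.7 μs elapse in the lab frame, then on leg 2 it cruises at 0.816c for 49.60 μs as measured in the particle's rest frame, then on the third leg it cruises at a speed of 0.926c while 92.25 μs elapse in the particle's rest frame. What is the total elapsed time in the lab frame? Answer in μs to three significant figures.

Leg 1: 466.7 μs is already measured in the lab frame.
Leg 2: γ = 1/√(1 − 0.816²) = 1/√0.3341 = 1.730; Δt_2 = 1.730 × 49.60 = 85.81 μs.
Leg 3: γ = 1/√(1 − 0.926²) = 1/√0.1425 = 2.649; Δt_3 = 2.649 × 92.25 = 244.4 μs.
Total: 466.7 + 85.81 + 244.4 μs.

Δt = 797 μs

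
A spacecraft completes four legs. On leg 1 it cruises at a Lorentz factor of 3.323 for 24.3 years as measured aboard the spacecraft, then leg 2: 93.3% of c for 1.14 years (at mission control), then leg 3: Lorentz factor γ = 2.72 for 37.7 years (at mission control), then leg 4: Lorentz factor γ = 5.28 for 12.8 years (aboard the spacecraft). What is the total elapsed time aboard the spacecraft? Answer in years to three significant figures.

τ = 51.4 years

Leg 1: 24.3 years is already measured aboard the spacecraft.
Leg 2: β = 0.933; γ = 1/√(1 − 0.933²) = 1/√0.1295 = 2.779; τ_2 = 1.14/2.779 = 0.4103 years.
Leg 3: γ = 2.72; τ_3 = 37.7/2.720 = 13.86 years.
Leg 4: 12.8 years is already measured aboard the spacecraft.
Total: 24.30 + 0.4103 + 13.86 + 12.80 years.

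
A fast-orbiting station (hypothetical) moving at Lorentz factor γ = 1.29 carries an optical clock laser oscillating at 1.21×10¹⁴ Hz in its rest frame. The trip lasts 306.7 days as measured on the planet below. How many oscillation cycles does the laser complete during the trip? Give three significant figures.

N = 2.49×10²¹

γ = 1.29
The oscillator's own cycle count is N = f × τ where τ is the proper time aboard the station. τ = Δt/γ = 306.7/1.290 = 237.8 days = 2.054×10⁷ s.
N = 1.21×10¹⁴ × 2.054×10⁷ = 2.486×10²¹.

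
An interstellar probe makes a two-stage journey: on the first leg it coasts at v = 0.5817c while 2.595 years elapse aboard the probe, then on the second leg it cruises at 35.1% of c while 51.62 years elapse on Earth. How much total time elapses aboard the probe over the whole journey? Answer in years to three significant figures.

Leg 1: 2.595 years is already measured aboard the probe.
Leg 2: β = 0.351; γ = 1/√(1 − 0.351²) = 1/√0.8768 = 1.068; τ_2 = 51.62/1.068 = 48.34 years.
Total: 2.595 + 48.34 years.

τ = 50.9 years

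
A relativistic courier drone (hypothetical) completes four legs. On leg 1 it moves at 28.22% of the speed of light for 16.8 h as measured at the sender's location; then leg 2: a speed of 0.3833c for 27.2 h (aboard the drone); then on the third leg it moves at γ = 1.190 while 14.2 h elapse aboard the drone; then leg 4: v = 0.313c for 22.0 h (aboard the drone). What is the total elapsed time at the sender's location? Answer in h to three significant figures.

Leg 1: 16.8 h is already measured at the sender's location.
Leg 2: γ = 1/√(1 − 0.3833²) = 1/√0.8531 = 1.083; Δt_2 = 1.083 × 27.2 = 29.45 h.
Leg 3: γ = 1.190; Δt_3 = 1.190 × 14.2 = 16.90 h.
Leg 4: γ = 1/√(1 − 0.313²) = 1/√0.9020 = 1.053; Δt_4 = 1.053 × 22.0 = 23.16 h.
Total: 16.80 + 29.45 + 16.90 + 23.16 h.

Δt = 86.3 h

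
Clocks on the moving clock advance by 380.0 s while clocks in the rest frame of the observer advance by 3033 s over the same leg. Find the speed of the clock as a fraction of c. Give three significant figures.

The proper time is measured on the moving clock (both events occur at the clock's location); Δt is measured in the rest frame of the observer. γ = Δt/τ = 3033/380.0 = 7.982.
β = √(1 − 1/γ²) = √(1 − 0.01570) = √0.9843

v = 0.992c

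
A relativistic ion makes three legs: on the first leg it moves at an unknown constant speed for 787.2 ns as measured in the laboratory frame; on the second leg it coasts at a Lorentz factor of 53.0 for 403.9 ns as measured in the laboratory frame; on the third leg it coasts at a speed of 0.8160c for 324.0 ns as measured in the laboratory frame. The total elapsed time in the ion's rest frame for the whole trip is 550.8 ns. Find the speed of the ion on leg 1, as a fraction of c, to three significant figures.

Leg 1: speed unknown; τ_1 = 787.2/γ_1.
Leg 2: γ = 53.0; τ_2 = 403.9/53.00 = 7.621 ns.
Leg 3: γ = 1/√(1 − 0.8160²) = 1/√0.3341 = 1.730; τ_3 = 324.0/1.730 = 187.3 ns.
Total proper time: τ_1 + 7.621 + 187.3 = 550.8, so τ_1 = 550.8 − 194.9 = 355.9 ns.
γ_1 = 787.2/355.9 = 2.212; β = √(1 − 1/γ²) = √0.7956.

β = 0.892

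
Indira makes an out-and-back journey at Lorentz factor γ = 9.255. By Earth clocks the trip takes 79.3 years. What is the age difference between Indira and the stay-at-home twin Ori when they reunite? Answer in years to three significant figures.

Δt − τ = 70.7 years

γ = 9.255
Indira's elapsed proper time: τ = 79.3/9.255 = 8.568 years.
Age gap = Δt − τ = 79.3 − 8.568 years.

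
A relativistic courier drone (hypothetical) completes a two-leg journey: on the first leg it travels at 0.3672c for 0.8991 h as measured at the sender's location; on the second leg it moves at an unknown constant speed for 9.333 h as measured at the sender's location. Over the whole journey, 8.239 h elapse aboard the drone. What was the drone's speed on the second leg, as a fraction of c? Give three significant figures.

β = 0.609

Leg 1: γ = 1/√(1 − 0.3672²) = 1/√0.8652 = 1.075; τ_1 = 0.8991/1.075 = 0.8363 h.
Leg 2: speed unknown; τ_2 = 9.333/γ_2.
Total proper time: 0.8363 + τ_2 = 8.239, so τ_2 = 8.239 − 0.8363 = 7.403 h.
γ_2 = 9.333/7.403 = 1.261; β = √(1 − 1/γ²) = √0.3709.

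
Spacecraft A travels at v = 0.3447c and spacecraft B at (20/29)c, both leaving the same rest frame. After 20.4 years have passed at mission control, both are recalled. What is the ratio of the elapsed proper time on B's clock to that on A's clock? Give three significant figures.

A: γ = 1/√(1 − 0.3447²) = 1/√0.8812 = 1.065. B: γ = 1/√(1 − (20/29)²) = 29/21 ≈ 1.381.
τ_A/τ_B = γ_B/γ_A = 1.381/1.065 = 1.296, so τ_B/τ_A = 0.7714.

τ_B/τ_A = 0.771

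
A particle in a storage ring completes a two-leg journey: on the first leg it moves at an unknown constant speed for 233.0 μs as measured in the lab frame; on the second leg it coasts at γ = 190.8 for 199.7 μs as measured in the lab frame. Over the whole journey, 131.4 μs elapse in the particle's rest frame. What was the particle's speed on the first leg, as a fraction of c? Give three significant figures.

Leg 1: speed unknown; τ_1 = 233.0/γ_1.
Leg 2: γ = 190.8; τ_2 = 199.7/190.8 = 1.047 μs.
Total proper time: τ_1 + 1.047 = 131.4, so τ_1 = 131.4 − 1.047 = 130.4 μs.
γ_1 = 233.0/130.4 = 1.787; β = √(1 − 1/γ²) = √0.6870.

β = 0.829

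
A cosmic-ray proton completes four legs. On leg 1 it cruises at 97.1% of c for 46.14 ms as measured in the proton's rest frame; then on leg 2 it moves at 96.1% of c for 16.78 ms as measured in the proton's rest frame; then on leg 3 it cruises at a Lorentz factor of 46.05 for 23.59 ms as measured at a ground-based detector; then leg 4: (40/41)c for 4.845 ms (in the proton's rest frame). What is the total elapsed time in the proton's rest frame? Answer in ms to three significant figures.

τ = 68.3 ms

Leg 1: 46.14 ms is already measured in the proton's rest frame.
Leg 2: 16.78 ms is already measured in the proton's rest frame.
Leg 3: γ = 46.05; τ_3 = 23.59/46.05 = 0.5123 ms.
Leg 4: 4.845 ms is already measured in the proton's rest frame.
Total: 46.14 + 16.78 + 0.5123 + 4.845 ms.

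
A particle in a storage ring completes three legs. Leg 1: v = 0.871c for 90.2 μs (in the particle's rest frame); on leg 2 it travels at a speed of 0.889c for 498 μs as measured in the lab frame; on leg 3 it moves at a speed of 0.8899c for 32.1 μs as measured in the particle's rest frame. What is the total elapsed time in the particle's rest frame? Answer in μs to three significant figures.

Leg 1: 90.2 μs is already measured in the particle's rest frame.
Leg 2: γ = 1/√(1 − 0.889²) = 1/√0.2097 = 2.184; τ_2 = 498/2.184 = 228.0 μs.
Leg 3: 32.1 μs is already measured in the particle's rest frame.
Total: 90.20 + 228.0 + 32.10 μs.

τ = 350 μs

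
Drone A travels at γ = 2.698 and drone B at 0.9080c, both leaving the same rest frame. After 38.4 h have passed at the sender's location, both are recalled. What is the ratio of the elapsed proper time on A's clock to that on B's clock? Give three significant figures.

A: γ = 2.698. B: γ = 1/√(1 − 0.9080²) = 1/√0.1755 = 2.387.
τ_A/τ_B = γ_B/γ_A = 2.387/2.698 = 0.8847, so τ_A/τ_B = 0.8847.

τ_A/τ_B = 0.885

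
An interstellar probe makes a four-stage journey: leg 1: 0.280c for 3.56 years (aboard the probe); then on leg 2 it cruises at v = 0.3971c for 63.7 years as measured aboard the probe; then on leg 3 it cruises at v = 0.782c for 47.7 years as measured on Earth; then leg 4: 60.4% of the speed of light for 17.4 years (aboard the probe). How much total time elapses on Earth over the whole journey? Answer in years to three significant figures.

Leg 1: γ = 1/√(1 − 0.280²) = 25/24 ≈ 1.042; Δt_1 = 1.042 × 3.56 = 3.708 years.
Leg 2: γ = 1/√(1 − 0.3971²) = 1/√0.8423 = 1.090; Δt_2 = 1.090 × 63.7 = 69.41 years.
Leg 3: 47.7 years is already measured on Earth.
Leg 4: β = 0.604; γ = 1/√(1 − 0.604²) = 1/√0.6352 = 1.255; Δt_4 = 1.255 × 17.4 = 21.83 years.
Total: 3.708 + 69.41 + 47.70 + 21.83 years.

Δt = 143 years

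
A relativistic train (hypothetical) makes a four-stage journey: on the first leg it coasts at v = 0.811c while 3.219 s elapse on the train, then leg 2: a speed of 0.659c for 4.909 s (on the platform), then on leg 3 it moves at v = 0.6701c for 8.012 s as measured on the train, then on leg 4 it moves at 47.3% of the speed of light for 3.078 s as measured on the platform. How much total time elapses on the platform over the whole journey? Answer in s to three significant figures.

Δt = 24.3 s

Leg 1: γ = 1/√(1 − 0.811²) = 1/√0.3423 = 1.709; Δt_1 = 1.709 × 3.219 = 5.502 s.
Leg 2: 4.909 s is already measured on the platform.
Leg 3: γ = 1/√(1 − 0.6701²) = 1/√0.5510 = 1.347; Δt_3 = 1.347 × 8.012 = 10.79 s.
Leg 4: 3.078 s is already measured on the platform.
Total: 5.502 + 4.909 + 10.79 + 3.078 s.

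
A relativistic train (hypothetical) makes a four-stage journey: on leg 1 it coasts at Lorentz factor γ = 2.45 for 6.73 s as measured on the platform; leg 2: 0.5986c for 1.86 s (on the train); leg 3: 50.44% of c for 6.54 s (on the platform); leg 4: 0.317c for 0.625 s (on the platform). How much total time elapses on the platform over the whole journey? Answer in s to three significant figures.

Leg 1: 6.73 s is already measured on the platform.
Leg 2: γ = 1/√(1 − 0.5986²) = 1/√0.6417 = 1.248; Δt_2 = 1.248 × 1.86 = 2.322 s.
Leg 3: 6.54 s is already measured on the platform.
Leg 4: 0.625 s is already measured on the platform.
Total: 6.730 + 2.322 + 6.540 + 0.6250 s.

Δt = 16.2 s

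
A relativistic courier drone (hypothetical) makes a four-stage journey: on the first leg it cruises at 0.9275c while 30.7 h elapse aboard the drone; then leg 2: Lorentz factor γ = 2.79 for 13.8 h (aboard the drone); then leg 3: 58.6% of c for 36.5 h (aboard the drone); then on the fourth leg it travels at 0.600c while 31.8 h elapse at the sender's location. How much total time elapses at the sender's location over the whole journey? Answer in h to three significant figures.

Leg 1: γ = 1/√(1 − 0.9275²) = 1/√0.1397 = 2.675; Δt_1 = 2.675 × 30.7 = 82.12 h.
Leg 2: γ = 2.79; Δt_2 = 2.790 × 13.8 = 38.50 h.
Leg 3: β = 0.586; γ = 1/√(1 − 0.586²) = 1/√0.6566 = 1.234; Δt_3 = 1.234 × 36.5 = 45.04 h.
Leg 4: 31.8 h is already measured at the sender's location.
Total: 82.12 + 38.50 + 45.04 + 31.80 h.

Δt = 197 h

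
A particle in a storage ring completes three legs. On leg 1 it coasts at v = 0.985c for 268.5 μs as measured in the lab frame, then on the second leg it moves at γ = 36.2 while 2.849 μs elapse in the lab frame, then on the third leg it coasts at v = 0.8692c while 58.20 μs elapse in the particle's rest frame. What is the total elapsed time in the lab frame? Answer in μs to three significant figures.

Δt = 389 μs

Leg 1: 268.5 μs is already measured in the lab frame.
Leg 2: 2.849 μs is already measured in the lab frame.
Leg 3: γ = 1/√(1 − 0.8692²) = 1/√0.2445 = 2.022; Δt_3 = 2.022 × 58.20 = 117.7 μs.
Total: 268.5 + 2.849 + 117.7 μs.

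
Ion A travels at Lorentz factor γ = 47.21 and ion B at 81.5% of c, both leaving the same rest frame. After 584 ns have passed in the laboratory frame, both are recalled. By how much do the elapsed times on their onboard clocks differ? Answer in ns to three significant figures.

|τ_A − τ_B| = 326 ns

A: γ = 47.21; τ_A = 584/47.21 = 12.37 ns.
B: β = 0.815; γ = 1/√(1 − 0.815²) = 1/√0.3358 = 1.726; τ_B = 584/1.726 = 338.4 ns.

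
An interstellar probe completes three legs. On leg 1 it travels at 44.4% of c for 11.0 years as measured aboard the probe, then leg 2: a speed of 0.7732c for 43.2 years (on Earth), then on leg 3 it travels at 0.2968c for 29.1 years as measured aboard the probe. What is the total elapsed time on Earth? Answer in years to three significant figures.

Leg 1: β = 0.444; γ = 1/√(1 − 0.444²) = 1/√0.8029 = 1.116; Δt_1 = 1.116 × 11.0 = 12.28 years.
Leg 2: 43.2 years is already measured on Earth.
Leg 3: γ = 1/√(1 − 0.2968²) = 1/√0.9119 = 1.047; Δt_3 = 1.047 × 29.1 = 30.47 years.
Total: 12.28 + 43.20 + 30.47 years.

Δt = 85.9 years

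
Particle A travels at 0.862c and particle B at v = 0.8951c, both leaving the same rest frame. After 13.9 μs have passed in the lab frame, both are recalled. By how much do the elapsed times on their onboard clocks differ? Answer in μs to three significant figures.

|τ_A − τ_B| = 0.848 μs

A: γ = 1/√(1 − 0.862²) = 1/√0.2570 = 1.973; τ_A = 13.9/1.973 = 7.046 μs.
B: γ = 1/√(1 − 0.8951²) = 1/√0.1988 = 2.243; τ_B = 13.9/2.243 = 6.198 μs.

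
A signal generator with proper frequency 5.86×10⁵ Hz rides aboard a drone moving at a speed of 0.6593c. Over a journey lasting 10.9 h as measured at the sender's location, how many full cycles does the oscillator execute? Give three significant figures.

N = 1.73×10¹⁰

γ = 1/√(1 − 0.6593²) = 1/√0.5653 = 1.330
The oscillator's own cycle count is N = f × τ where τ is the proper time aboard the drone. τ = Δt/γ = 10.9/1.330 = 8.195 h = 2.950×10⁴ s.
N = 5.86×10⁵ × 2.950×10⁴ = 1.729×10¹⁰.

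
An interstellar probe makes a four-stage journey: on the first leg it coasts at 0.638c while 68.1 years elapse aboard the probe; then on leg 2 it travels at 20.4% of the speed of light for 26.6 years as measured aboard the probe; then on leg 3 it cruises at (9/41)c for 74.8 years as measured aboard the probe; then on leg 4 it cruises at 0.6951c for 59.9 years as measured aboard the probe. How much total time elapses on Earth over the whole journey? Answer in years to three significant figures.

Δt = 276 years

Leg 1: γ = 1/√(1 − 0.638²) = 1/√0.5930 = 1.299; Δt_1 = 1.299 × 68.1 = 88.44 years.
Leg 2: β = 0.204; γ = 1/√(1 − 0.204²) = 1/√0.9584 = 1.021; Δt_2 = 1.021 × 26.6 = 27.17 years.
Leg 3: γ = 1/√(1 − (9/41)²) = 41/40 = 1.025; Δt_3 = 1.025 × 74.8 = 76.67 years.
Leg 4: γ = 1/√(1 − 0.6951²) = 1/√0.5168 = 1.391; Δt_4 = 1.391 × 59.9 = 83.32 years.
Total: 88.44 + 27.17 + 76.67 + 83.32 years.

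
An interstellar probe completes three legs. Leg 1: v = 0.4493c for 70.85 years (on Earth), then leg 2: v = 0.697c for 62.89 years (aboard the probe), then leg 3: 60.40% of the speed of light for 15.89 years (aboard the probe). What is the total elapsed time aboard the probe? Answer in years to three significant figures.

Leg 1: γ = 1/√(1 − 0.4493²) = 1/√0.7981 = 1.119; τ_1 = 70.85/1.119 = 63.30 years.
Leg 2: 62.89 years is already measured aboard the probe.
Leg 3: 15.89 years is already measured aboard the probe.
Total: 63.30 + 62.89 + 15.89 years.

τ = 142 years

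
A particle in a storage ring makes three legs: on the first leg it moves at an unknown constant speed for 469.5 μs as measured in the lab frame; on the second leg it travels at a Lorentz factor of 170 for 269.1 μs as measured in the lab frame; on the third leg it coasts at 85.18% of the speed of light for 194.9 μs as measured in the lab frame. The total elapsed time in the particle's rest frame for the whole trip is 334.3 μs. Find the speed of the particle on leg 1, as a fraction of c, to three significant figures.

Leg 1: speed unknown; τ_1 = 469.5/γ_1.
Leg 2: γ = 170; τ_2 = 269.1/170.0 = 1.583 μs.
Leg 3: β = 0.8518; γ = 1/√(1 − 0.8518²) = 1/√0.2744 = 1.909; τ_3 = 194.9/1.909 = 102.1 μs.
Total proper time: τ_1 + 1.583 + 102.1 = 334.3, so τ_1 = 334.3 − 103.7 = 230.6 μs.
γ_1 = 469.5/230.6 = 2.036; β = √(1 − 1/γ²) = √0.7587.

β = 0.871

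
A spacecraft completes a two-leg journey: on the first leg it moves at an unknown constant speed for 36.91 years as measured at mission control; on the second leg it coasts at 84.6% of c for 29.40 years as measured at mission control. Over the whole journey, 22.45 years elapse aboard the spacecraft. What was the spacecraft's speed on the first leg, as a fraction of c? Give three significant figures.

Leg 1: speed unknown; τ_1 = 36.91/γ_1.
Leg 2: β = 0.846; γ = 1/√(1 − 0.846²) = 1/√0.2843 = 1.876; τ_2 = 29.40/1.876 = 15.68 years.
Total proper time: τ_1 + 15.68 = 22.45, so τ_1 = 22.45 − 15.68 = 6.774 years.
γ_1 = 36.91/6.774 = 5.448; β = √(1 − 1/γ²) = √0.9663.

β = 0.983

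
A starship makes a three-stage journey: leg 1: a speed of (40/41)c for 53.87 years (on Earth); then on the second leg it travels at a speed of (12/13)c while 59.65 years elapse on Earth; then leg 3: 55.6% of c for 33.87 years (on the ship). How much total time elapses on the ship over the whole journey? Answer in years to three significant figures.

τ = 68.6 years

Leg 1: γ = 1/√(1 − (40/41)²) = 41/9 ≈ 4.556; τ_1 = 53.87/4.556 = 11.83 years.
Leg 2: γ = 1/√(1 − (12/13)²) = 13/5 = 2.600; τ_2 = 59.65/2.600 = 22.94 years.
Leg 3: 33.87 years is already measured on the ship.
Total: 11.83 + 22.94 + 33.87 years.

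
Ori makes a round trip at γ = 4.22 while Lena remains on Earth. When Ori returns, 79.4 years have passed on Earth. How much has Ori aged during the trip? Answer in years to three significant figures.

γ = 4.22
Ori's clock measures proper time along the trip: τ = Δt/γ = 79.4/4.220 years.

τ = 18.8 years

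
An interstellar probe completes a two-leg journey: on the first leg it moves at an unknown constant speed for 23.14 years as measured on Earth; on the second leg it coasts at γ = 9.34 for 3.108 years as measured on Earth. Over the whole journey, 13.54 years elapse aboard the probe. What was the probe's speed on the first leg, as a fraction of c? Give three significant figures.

Leg 1: speed unknown; τ_1 = 23.14/γ_1.
Leg 2: γ = 9.34; τ_2 = 3.108/9.340 = 0.3328 years.
Total proper time: τ_1 + 0.3328 = 13.54, so τ_1 = 13.54 − 0.3328 = 13.21 years.
γ_1 = 23.14/13.21 = 1.752; β = √(1 − 1/γ²) = √0.6742.

β = 0.821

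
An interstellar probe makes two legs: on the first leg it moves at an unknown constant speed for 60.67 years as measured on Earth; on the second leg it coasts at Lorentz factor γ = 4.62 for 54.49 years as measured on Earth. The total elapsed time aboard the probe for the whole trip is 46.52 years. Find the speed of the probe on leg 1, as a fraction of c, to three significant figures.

β = 0.820

Leg 1: speed unknown; τ_1 = 60.67/γ_1.
Leg 2: γ = 4.62; τ_2 = 54.49/4.620 = 11.79 years.
Total proper time: τ_1 + 11.79 = 46.52, so τ_1 = 46.52 − 11.79 = 34.73 years.
γ_1 = 60.67/34.73 = 1.747; β = √(1 − 1/γ²) = √0.6724.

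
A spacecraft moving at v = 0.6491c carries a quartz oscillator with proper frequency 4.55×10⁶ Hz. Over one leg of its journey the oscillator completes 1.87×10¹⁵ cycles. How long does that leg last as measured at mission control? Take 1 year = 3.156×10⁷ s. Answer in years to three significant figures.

γ = 1/√(1 − 0.6491²) = 1/√0.5787 = 1.315
Proper time for N cycles: τ = N/f = 1.87×10¹⁵/(4.55×10⁶) = 4.110×10⁸ s = 13.02 years.
Lab-frame duration Δt = γτ = 1.315 × 13.02 = 17.12 years.

Δt = 17.1 years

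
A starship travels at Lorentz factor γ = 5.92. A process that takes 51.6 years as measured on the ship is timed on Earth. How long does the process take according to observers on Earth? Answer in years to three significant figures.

γ = 5.92
The interval measured on the ship is the proper time (both events occur at the same place in that frame); the lab-frame interval is Δt = γτ = 5.920 × 51.6 years.

Δt = 305 years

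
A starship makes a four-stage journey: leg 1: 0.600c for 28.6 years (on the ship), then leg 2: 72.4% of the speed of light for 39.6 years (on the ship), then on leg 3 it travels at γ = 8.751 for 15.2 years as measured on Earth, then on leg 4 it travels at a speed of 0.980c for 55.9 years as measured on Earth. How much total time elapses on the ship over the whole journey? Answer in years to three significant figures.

τ = 81.1 years

Leg 1: 28.6 years is already measured on the ship.
Leg 2: 39.6 years is already measured on the ship.
Leg 3: γ = 8.751; τ_3 = 15.2/8.751 = 1.737 years.
Leg 4: γ = 1/√(1 − 0.980²) = 1/√0.03960 = 5.025; τ_4 = 55.9/5.025 = 11.12 years.
Total: 28.60 + 39.60 + 1.737 + 11.12 years.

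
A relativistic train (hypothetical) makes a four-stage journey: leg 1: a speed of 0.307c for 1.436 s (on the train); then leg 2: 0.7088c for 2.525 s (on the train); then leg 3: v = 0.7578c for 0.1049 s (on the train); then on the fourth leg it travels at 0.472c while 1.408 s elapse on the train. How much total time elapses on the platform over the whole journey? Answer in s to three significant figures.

Leg 1: γ = 1/√(1 − 0.307²) = 1/√0.9058 = 1.051; Δt_1 = 1.051 × 1.436 = 1.509 s.
Leg 2: γ = 1/√(1 − 0.7088²) = 1/√0.4976 = 1.418; Δt_2 = 1.418 × 2.525 = 3.579 s.
Leg 3: γ = 1/√(1 − 0.7578²) = 1/√0.4257 = 1.533; Δt_3 = 1.533 × 0.1049 = 0.1608 s.
Leg 4: γ = 1/√(1 − 0.472²) = 1/√0.7772 = 1.134; Δt_4 = 1.134 × 1.408 = 1.597 s.
Total: 1.509 + 3.579 + 0.1608 + 1.597 s.

Δt = 6.85 s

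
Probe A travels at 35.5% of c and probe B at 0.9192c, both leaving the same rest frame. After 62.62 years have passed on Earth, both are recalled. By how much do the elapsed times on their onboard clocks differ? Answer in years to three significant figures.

|τ_A − τ_B| = 33.9 years

A: β = 0.355; γ = 1/√(1 − 0.355²) = 1/√0.8740 = 1.070; τ_A = 62.62/1.070 = 58.54 years.
B: γ = 1/√(1 − 0.9192²) = 1/√0.1551 = 2.539; τ_B = 62.62/2.539 = 24.66 years.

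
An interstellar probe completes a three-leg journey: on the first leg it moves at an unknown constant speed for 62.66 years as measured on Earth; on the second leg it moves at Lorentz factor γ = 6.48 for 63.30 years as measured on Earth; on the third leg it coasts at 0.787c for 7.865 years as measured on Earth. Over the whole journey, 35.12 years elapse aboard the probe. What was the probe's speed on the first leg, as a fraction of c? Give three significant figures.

β = 0.945

Leg 1: speed unknown; τ_1 = 62.66/γ_1.
Leg 2: γ = 6.48; τ_2 = 63.30/6.480 = 9.769 years.
Leg 3: γ = 1/√(1 − 0.787²) = 1/√0.3806 = 1.621; τ_3 = 7.865/1.621 = 4.852 years.
Total proper time: τ_1 + 9.769 + 4.852 = 35.12, so τ_1 = 35.12 − 14.62 = 20.50 years.
γ_1 = 62.66/20.50 = 3.057; β = √(1 − 1/γ²) = √0.8930.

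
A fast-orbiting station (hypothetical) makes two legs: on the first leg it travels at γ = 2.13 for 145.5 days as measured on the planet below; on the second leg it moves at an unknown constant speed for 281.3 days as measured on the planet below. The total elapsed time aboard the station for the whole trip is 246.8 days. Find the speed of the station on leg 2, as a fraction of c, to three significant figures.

Leg 1: γ = 2.13; τ_1 = 145.5/2.130 = 68.31 days.
Leg 2: speed unknown; τ_2 = 281.3/γ_2.
Total proper time: 68.31 + τ_2 = 246.8, so τ_2 = 246.8 − 68.31 = 178.5 days.
γ_2 = 281.3/178.5 = 1.576; β = √(1 − 1/γ²) = √0.5974.

β = 0.773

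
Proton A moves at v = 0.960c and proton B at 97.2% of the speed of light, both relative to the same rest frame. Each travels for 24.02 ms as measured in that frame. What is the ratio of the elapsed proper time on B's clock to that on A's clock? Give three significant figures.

τ_B/τ_A = 0.839

A: γ = 1/√(1 − 0.960²) = 1/√0.07840 = 3.571. B: β = 0.972; γ = 1/√(1 − 0.972²) = 1/√0.05522 = 4.256.
τ_A/τ_B = γ_B/γ_A = 4.256/3.571 = 1.192, so τ_B/τ_A = 0.8392.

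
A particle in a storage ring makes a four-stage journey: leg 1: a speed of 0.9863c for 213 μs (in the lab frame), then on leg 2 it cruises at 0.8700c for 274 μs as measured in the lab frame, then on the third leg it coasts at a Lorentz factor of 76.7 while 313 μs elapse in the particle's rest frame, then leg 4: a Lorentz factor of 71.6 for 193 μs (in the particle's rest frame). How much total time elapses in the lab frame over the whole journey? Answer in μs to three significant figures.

Δt = 3.83×10⁴ μs

Leg 1: 213 μs is already measured in the lab frame.
Leg 2: 274 μs is already measured in the lab frame.
Leg 3: γ = 76.7; Δt_3 = 76.70 × 313 = 2.401×10⁴ μs.
Leg 4: γ = 71.6; Δt_4 = 71.60 × 193 = 1.382×10⁴ μs.
Total: 213.0 + 274.0 + 2.401×10⁴ + 1.382×10⁴ μs.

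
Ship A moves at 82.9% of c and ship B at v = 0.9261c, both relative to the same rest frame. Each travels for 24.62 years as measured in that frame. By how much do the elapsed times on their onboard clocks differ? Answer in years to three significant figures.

A: β = 0.829; γ = 1/√(1 − 0.829²) = 1/√0.3128 = 1.788; τ_A = 24.62/1.788 = 13.77 years.
B: γ = 1/√(1 − 0.9261²) = 1/√0.1423 = 2.651; τ_B = 24.62/2.651 = 9.289 years.

|τ_A − τ_B| = 4.48 years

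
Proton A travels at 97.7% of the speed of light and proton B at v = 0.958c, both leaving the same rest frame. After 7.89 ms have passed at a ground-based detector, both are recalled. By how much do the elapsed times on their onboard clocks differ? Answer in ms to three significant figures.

|τ_A − τ_B| = 0.580 ms

A: β = 0.977; γ = 1/√(1 − 0.977²) = 1/√0.04547 = 4.690; τ_A = 7.89/4.690 = 1.682 ms.
B: γ = 1/√(1 − 0.958²) = 1/√0.08224 = 3.487; τ_B = 7.89/3.487 = 2.263 ms.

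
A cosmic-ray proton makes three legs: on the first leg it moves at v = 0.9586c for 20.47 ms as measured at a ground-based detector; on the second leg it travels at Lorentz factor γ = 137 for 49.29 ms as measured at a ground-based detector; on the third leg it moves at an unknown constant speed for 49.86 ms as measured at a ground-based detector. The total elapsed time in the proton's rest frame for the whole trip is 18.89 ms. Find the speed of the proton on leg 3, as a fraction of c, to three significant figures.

β = 0.967

Leg 1: γ = 1/√(1 − 0.9586²) = 1/√0.08109 = 3.512; τ_1 = 20.47/3.512 = 5.829 ms.
Leg 2: γ = 137; τ_2 = 49.29/137.0 = 0.3598 ms.
Leg 3: speed unknown; τ_3 = 49.86/γ_3.
Total proper time: 5.829 + 0.3598 + τ_3 = 18.89, so τ_3 = 18.89 − 6.189 = 12.70 ms.
γ_3 = 49.86/12.70 = 3.926; β = √(1 − 1/γ²) = √0.9351.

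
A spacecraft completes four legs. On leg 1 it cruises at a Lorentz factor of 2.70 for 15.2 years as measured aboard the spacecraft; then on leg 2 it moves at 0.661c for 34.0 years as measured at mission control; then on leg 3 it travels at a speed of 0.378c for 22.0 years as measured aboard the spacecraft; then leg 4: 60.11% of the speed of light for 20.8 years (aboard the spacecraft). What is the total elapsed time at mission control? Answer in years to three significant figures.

Leg 1: γ = 2.70; Δt_1 = 2.700 × 15.2 = 41.04 years.
Leg 2: 34.0 years is already measured at mission control.
Leg 3: γ = 1/√(1 − 0.378²) = 1/√0.8571 = 1.080; Δt_3 = 1.080 × 22.0 = 23.76 years.
Leg 4: β = 0.6011; γ = 1/√(1 − 0.6011²) = 1/√0.6387 = 1.251; Δt_4 = 1.251 × 20.8 = 26.03 years.
Total: 41.04 + 34.00 + 23.76 + 26.03 years.

Δt = 125 years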